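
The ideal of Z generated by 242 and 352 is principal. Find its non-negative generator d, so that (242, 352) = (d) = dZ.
(242, 352) = (22); d = 22

In the PID Z, (a, b) is generated by gcd(a, b). Compute gcd(352, 242) with the extended Euclidean algorithm, tracking rows (r, s, t) with s·352 + t·242 = r:
  row A: (352, 1, 0)   [1·352 + 0·242 = 352]
  row B: (242, 0, 1)   [0·352 + 1·242 = 242]
  352 = 1·242 + 110   → row C = row A − 1·row B = (110, 1, −1)   [check: 1·352 − 1·242 = 110]
  242 = 2·110 + 22   → row D = row B − 2·row C = (22, −2, 3)   [check: −2·352 + 3·242 = 22]
  110 = 5·22 + 0   → remainder 0, stop. gcd = 22 (last nonzero row D).
So gcd(242, 352) = 22, with Bézout identity −2·352 + 3·242 = 22. Containment (⊇): the Bézout identity exhibits 22 as an element of (242, 352), giving (22) ⊆ (242, 352). Containment (⊆): since 22 | 242 and 22 | 352 (242 = 22·11, 352 = 22·16), every Z-linear combination of 242 and 352 is divisible by 22, so (242, 352) ⊆ (22). Therefore (242, 352) = (22), d = 22.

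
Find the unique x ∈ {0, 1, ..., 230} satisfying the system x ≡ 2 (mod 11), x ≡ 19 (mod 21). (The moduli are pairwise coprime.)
x ≡ 145 (mod 231); the representative in [0, 231) is 145

The moduli 11, 21 are pairwise coprime, so by the CRT there is a unique solution mod 11·21 = 231.
Solve by successive substitution. Start with x ≡ 2 (mod 11).
  Combine with x ≡ 19 (mod 21): write x = 2 + 11·t and require 2 + 11·t ≡ 19 (mod 21), i.e. 11·t ≡ 19 − 2 ≡ 17 (mod 21). Since 11^(−1) ≡ 2 (mod 21), t ≡ 2·17 ≡ 13 (mod 21). So x ≡ 2 + 11·13 = 145 (mod 231).
Unique solution in [0, 231): x = 145.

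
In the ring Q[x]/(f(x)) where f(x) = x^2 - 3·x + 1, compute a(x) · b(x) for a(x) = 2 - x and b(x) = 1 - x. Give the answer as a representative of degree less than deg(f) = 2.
a · b ≡ 1 (mod f(x))

First multiply in Q[x] without reducing: a · b = x^2 - 3·x + 2. Now divide by f(x) = x^2 - 3·x + 1, eliminating the leading term at each step:
  leading term x^2: subtract (1)·f(x) = x^2 - 3·x + 1, leaving 1
The degree is now < 2, so this is the remainder. Hence a · b ≡ 1 in Q[x]/(f).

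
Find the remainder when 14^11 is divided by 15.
14

Use repeated squaring. Binary(11) = 1011. Walk through the bits of the exponent 11 left-to-right: at each bit after the leading one, square the running value, then multiply by 14 if the bit is 1 (always reducing mod 15):
  bit 1 = 1 (leading): start with 14.
  bit 2 = 0: square 14^2 = 196 ≡ 1 (mod 15).
  bit 3 = 1: square 1^2 = 1; bit is 1, so multiply 1·14 = 14 (mod 15).
  bit 4 = 1: square 14^2 = 196 ≡ 1; bit is 1, so multiply 1·14 = 14 (mod 15).
Final value: 14^11 ≡ 14 (mod 15).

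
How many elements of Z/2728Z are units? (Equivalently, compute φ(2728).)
Z/2728Z has φ(2728) = 1200 units

An element a ∈ Z/2728Z is a unit iff gcd(a, 2728) = 1, so the number of units is φ(2728). φ is multiplicative, with φ(p^e) = p^e − p^(e−1). Factorise 2728 = 2^3 · 11 · 31. Then
  φ(2728) = (2^3 − 2^2) · (11 − 1) · (31 − 1) = 4 · 10 · 30 = 1200.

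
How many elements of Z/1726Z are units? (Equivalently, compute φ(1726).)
Z/1726Z has φ(1726) = 862 units

An element a ∈ Z/1726Z is a unit iff gcd(a, 1726) = 1, so the number of units is φ(1726). φ is multiplicative, with φ(p^e) = p^e − p^(e−1). Factorise 1726 = 2 · 863. Then
  φ(1726) = (2 − 1) · (863 − 1) = 1 · 862 = 862.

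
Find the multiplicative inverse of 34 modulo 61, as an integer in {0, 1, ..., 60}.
Apply the extended Euclidean algorithm to (61, 34), tracking rows (r, s, t) with s·61 + t·34 = r. Each division r_prev = q·r_cur + r_new produces the new row as (previous row) − q·(current row):
  row A: (61, 1, 0)   [1·61 + 0·34 = 61]
  row B: (34, 0, 1)   [0·61 + 1·34 = 34]
  61 = 1·34 + 27   → row C = row A − 1·row B = (27, 1, −1)   [check: 1·61 − 1·34 = 27]
  34 = 1·27 + 7   → row D = row B − 1·row C = (7, −1, 2)   [check: −1·61 + 2·34 = 7]
  27 = 3·7 + 6   → row E = row C − 3·row D = (6, 4, −7)   [check: 4·61 − 7·34 = 6]
  7 = 1·6 + 1   → row F = row D − 1·row E = (1, −5, 9)   [check: −5·61 + 9·34 = 1]
  6 = 6·1 + 0   → remainder 0, stop. gcd = 1 (last nonzero row F).
The gcd is 1, so 34 is invertible mod 61. The last nonzero row gives −5·61 + 9·34 = 1, so t = 9. So 34^(−1) ≡ 9 (mod 61). Verify: 34 · 9 = 306 ≡ 1 (mod 61). ✓

Final answer: 34^(−1) ≡ 9 (mod 61)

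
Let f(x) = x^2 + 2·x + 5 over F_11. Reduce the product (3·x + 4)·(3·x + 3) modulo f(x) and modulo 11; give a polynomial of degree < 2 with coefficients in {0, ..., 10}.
Multiply as integer polynomials: a · b = 9·x^2 + 21·x + 12. Reducing coefficients mod 11: a · b ≡ 9·x^2 + 10·x + 1. Now divide by f(x) = x^2 + 2·x + 5 in F_11[x], eliminating the leading term at each step:
  leading term 9·x^2: subtract (9)·f(x) = 9·x^2 + 7·x + 1, leaving 3·x (coefficients mod 11)
The degree is now < 2, so this is the remainder. Hence a · b ≡ 3·x in F_11[x]/(f).

Final answer: a · b ≡ 3·x (mod f(x))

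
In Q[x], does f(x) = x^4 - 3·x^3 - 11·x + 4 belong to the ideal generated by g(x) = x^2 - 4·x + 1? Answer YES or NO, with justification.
NO

In Q[x] the ideal (g) consists of all multiples of g, so f ∈ (g) iff g | f, i.e. iff the remainder of f on division by g is 0. Divide f by g (g is monic, so eliminate the leading term of the running remainder at each step):
  leading term x^4: subtract (x^2)·g(x) = x^4 - 4·x^3 + x^2, leaving x^3 - x^2 - 11·x + 4
  leading term x^3: subtract (x)·g(x) = x^3 - 4·x^2 + x, leaving 3·x^2 - 12·x + 4
  leading term 3·x^2: subtract (3)·g(x) = 3·x^2 - 12·x + 3, leaving 1
The remainder r(x) = 1 ≠ 0 (and deg r < deg g), so g ∤ f, i.e. f ∉ (g).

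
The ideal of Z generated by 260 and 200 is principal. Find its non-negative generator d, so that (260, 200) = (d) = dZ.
(260, 200) = (20); d = 20

In the PID Z, (a, b) is generated by gcd(a, b). Compute gcd(260, 200) with the extended Euclidean algorithm, tracking rows (r, s, t) with s·260 + t·200 = r:
  row A: (260, 1, 0)   [1·260 + 0·200 = 260]
  row B: (200, 0, 1)   [0·260 + 1·200 = 200]
  260 = 1·200 + 60   → row C = row A − 1·row B = (60, 1, −1)   [check: 1·260 − 1·200 = 60]
  200 = 3·60 + 20   → row D = row B − 3·row C = (20, −3, 4)   [check: −3·260 + 4·200 = 20]
  60 = 3·20 + 0   → remainder 0, stop. gcd = 20 (last nonzero row D).
So gcd(260, 200) = 20, with Bézout identity −3·260 + 4·200 = 20. Containment (⊇): the Bézout identity exhibits 20 as an element of (260, 200), giving (20) ⊆ (260, 200). Containment (⊆): since 20 | 260 and 20 | 200 (260 = 20·13, 200 = 20·10), every Z-linear combination of 260 and 200 is divisible by 20, so (260, 200) ⊆ (20). Therefore (260, 200) = (20), d = 20.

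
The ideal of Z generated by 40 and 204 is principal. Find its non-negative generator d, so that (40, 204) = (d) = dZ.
(40, 204) = (4); d = 4

In the PID Z, (a, b) is generated by gcd(a, b). Compute gcd(204, 40) with the extended Euclidean algorithm, tracking rows (r, s, t) with s·204 + t·40 = r:
  row A: (204, 1, 0)   [1·204 + 0·40 = 204]
  row B: (40, 0, 1)   [0·204 + 1·40 = 40]
  204 = 5·40 + 4   → row C = row A − 5·row B = (4, 1, −5)   [check: 1·204 − 5·40 = 4]
  40 = 10·4 + 0   → remainder 0, stop. gcd = 4 (last nonzero row C).
So gcd(40, 204) = 4, with Bézout identity 1·204 − 5·40 = 4. Containment (⊇): the Bézout identity exhibits 4 as an element of (40, 204), giving (4) ⊆ (40, 204). Containment (⊆): since 4 | 40 and 4 | 204 (40 = 4·10, 204 = 4·51), every Z-linear combination of 40 and 204 is divisible by 4, so (40, 204) ⊆ (4). Therefore (40, 204) = (4), d = 4.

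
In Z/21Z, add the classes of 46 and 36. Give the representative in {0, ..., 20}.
Reduce the summands first: 46 ≡ 4, 36 ≡ 15 (mod 21), so 46 + 36 ≡ 4 + 15 (mod 21). 4 + 15 = 19; 19 = 0·21 + 19, so (46 + 36) mod 21 = 19.

Final answer: 19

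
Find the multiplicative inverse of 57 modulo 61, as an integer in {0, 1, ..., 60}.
Apply the extended Euclidean algorithm to (61, 57), tracking rows (r, s, t) with s·61 + t·57 = r. Each division r_prev = q·r_cur + r_new produces the new row as (previous row) − q·(current row):
  row A: (61, 1, 0)   [1·61 + 0·57 = 61]
  row B: (57, 0, 1)   [0·61 + 1·57 = 57]
  61 = 1·57 + 4   → row C = row A − 1·row B = (4, 1, −1)   [check: 1·61 − 1·57 = 4]
  57 = 14·4 + 1   → row D = row B − 14·row C = (1, −14, 15)   [check: −14·61 + 15·57 = 1]
  4 = 4·1 + 0   → remainder 0, stop. gcd = 1 (last nonzero row D).
The gcd is 1, so 57 is invertible mod 61. The last nonzero row gives −14·61 + 15·57 = 1, so t = 15. So 57^(−1) ≡ 15 (mod 61). Verify: 57 · 15 = 855 ≡ 1 (mod 61). ✓

Final answer: 57^(−1) ≡ 15 (mod 61)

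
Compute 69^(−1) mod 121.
Apply the extended Euclidean algorithm to (121, 69), tracking rows (r, s, t) with s·121 + t·69 = r. Each division r_prev = q·r_cur + r_new produces the new row as (previous row) − q·(current row):
  row A: (121, 1, 0)   [1·121 + 0·69 = 121]
  row B: (69, 0, 1)   [0·121 + 1·69 = 69]
  121 = 1·69 + 52   → row C = row A − 1·row B = (52, 1, −1)   [check: 1·121 − 1·69 = 52]
  69 = 1·52 + 17   → row D = row B − 1·row C = (17, −1, 2)   [check: −1·121 + 2·69 = 17]
  52 = 3·17 + 1   → row E = row C − 3·row D = (1, 4, −7)   [check: 4·121 − 7·69 = 1]
  17 = 17·1 + 0   → remainder 0, stop. gcd = 1 (last nonzero row E).
The gcd is 1, so 69 is invertible mod 121. The last nonzero row gives 4·121 − 7·69 = 1, so t = −7. So 69^(−1) ≡ −7 ≡ 114 (mod 121). Verify: 69 · 114 = 7866 ≡ 1 (mod 121). ✓

Final answer: 69^(−1) ≡ 114 (mod 121)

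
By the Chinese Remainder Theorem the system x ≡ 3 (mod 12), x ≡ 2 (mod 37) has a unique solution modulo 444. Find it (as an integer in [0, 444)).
x ≡ 39 (mod 444); the representative in [0, 444) is 39

The moduli 12, 37 are pairwise coprime, so by the CRT there is a unique solution mod 12·37 = 444.
Solve by successive substitution. Start with x ≡ 3 (mod 12).
  Combine with x ≡ 2 (mod 37): write x = 3 + 12·t and require 3 + 12·t ≡ 2 (mod 37), i.e. 12·t ≡ 2 − 3 ≡ 36 (mod 37). Since 12^(−1) ≡ 34 (mod 37), t ≡ 34·36 ≡ 3 (mod 37). So x ≡ 3 + 12·3 = 39 (mod 444).
Unique solution in [0, 444): x = 39.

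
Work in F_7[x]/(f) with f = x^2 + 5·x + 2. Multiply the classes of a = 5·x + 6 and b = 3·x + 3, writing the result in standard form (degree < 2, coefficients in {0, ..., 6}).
Multiply as integer polynomials: a · b = 15·x^2 + 33·x + 18. Reducing coefficients mod 7: a · b ≡ x^2 + 5·x + 4. Now divide by f(x) = x^2 + 5·x + 2 in F_7[x], eliminating the leading term at each step:
  leading term x^2: subtract (1)·f(x) = x^2 + 5·x + 2, leaving 2 (coefficients mod 7)
The degree is now < 2, so this is the remainder. Hence a · b ≡ 2 in F_7[x]/(f).

Final answer: a · b ≡ 2 (mod f(x))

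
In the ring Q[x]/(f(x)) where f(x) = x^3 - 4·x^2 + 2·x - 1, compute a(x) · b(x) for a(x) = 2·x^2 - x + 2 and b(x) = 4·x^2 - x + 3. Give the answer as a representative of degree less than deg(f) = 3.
First multiply in Q[x] without reducing: a · b = 8·x^4 - 6·x^3 + 15·x^2 - 5·x + 6. Now divide by f(x) = x^3 - 4·x^2 + 2·x - 1, eliminating the leading term at each step:
  leading term 8·x^4: subtract (8·x)·f(x) = 8·x^4 - 32·x^3 + 16·x^2 - 8·x, leaving 26·x^3 - x^2 + 3·x + 6
  leading term 26·x^3: subtract (26)·f(x) = 26·x^3 - 104·x^2 + 52·x - 26, leaving 103·x^2 - 49·x + 32
The degree is now < 3, so this is the remainder. Hence a · b ≡ 103·x^2 - 49·x + 32 in Q[x]/(f).

Final answer: a · b ≡ 103·x^2 - 49·x + 32 (mod f(x))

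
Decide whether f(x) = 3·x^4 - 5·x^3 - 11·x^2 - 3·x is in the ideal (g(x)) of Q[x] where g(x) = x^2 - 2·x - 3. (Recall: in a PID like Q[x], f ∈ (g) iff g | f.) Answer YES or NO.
In Q[x] the ideal (g) consists of all multiples of g, so f ∈ (g) iff g | f, i.e. iff the remainder of f on division by g is 0. Divide f by g (g is monic, so eliminate the leading term of the running remainder at each step):
  leading term 3·x^4: subtract (3·x^2)·g(x) = 3·x^4 - 6·x^3 - 9·x^2, leaving x^3 - 2·x^2 - 3·x
  leading term x^3: subtract (x)·g(x) = x^3 - 2·x^2 - 3·x, leaving 0
The remainder is 0, so f(x) = g(x) · h(x) with h(x) = 3·x^2 + x. Hence g | f, i.e. f ∈ (g).

Final answer: YES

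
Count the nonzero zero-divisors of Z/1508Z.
In Z/1508Z each nonzero element is either a unit (gcd with 1508 is 1) or a zero-divisor (gcd > 1). The number of units is φ(1508): factorise 1508 = 2^2 · 13 · 29, so φ(1508) = (2^2 − 2^1) · (13 − 1) · (29 − 1) = 2 · 12 · 28 = 672. The nonzero elements number 1508 − 1 = 1507. Hence the nonzero zero-divisors number 1507 − 672 = 835.

Final answer: Z/1508Z has 835 nonzero zero-divisors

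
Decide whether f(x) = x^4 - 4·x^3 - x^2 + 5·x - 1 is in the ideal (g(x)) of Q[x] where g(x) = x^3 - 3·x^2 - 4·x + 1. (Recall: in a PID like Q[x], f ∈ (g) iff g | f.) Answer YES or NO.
In Q[x] the ideal (g) consists of all multiples of g, so f ∈ (g) iff g | f, i.e. iff the remainder of f on division by g is 0. Divide f by g (g is monic, so eliminate the leading term of the running remainder at each step):
  leading term x^4: subtract (x)·g(x) = x^4 - 3·x^3 - 4·x^2 + x, leaving -x^3 + 3·x^2 + 4·x - 1
  leading term -x^3: subtract (-1)·g(x) = -x^3 + 3·x^2 + 4·x - 1, leaving 0
The remainder is 0, so f(x) = g(x) · h(x) with h(x) = x - 1. Hence g | f, i.e. f ∈ (g).

Final answer: YES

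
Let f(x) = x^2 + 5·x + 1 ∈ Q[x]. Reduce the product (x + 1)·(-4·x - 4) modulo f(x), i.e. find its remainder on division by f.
First multiply in Q[x] without reducing: a · b = -4·x^2 - 8·x - 4. Now divide by f(x) = x^2 + 5·x + 1, eliminating the leading term at each step:
  leading term -4·x^2: subtract (-4)·f(x) = -4·x^2 - 20·x - 4, leaving 12·x
The degree is now < 2, so this is the remainder. Hence a · b ≡ 12·x in Q[x]/(f).

Final answer: a · b ≡ 12·x (mod f(x))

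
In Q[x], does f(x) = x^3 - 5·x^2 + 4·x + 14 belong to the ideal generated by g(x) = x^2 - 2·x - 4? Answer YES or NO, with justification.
NO

In Q[x] the ideal (g) consists of all multiples of g, so f ∈ (g) iff g | f, i.e. iff the remainder of f on division by g is 0. Divide f by g (g is monic, so eliminate the leading term of the running remainder at each step):
  leading term x^3: subtract (x)·g(x) = x^3 - 2·x^2 - 4·x, leaving -3·x^2 + 8·x + 14
  leading term -3·x^2: subtract (-3)·g(x) = -3·x^2 + 6·x + 12, leaving 2·x + 2
The remainder r(x) = 2·x + 2 ≠ 0 (and deg r < deg g), so g ∤ f, i.e. f ∉ (g).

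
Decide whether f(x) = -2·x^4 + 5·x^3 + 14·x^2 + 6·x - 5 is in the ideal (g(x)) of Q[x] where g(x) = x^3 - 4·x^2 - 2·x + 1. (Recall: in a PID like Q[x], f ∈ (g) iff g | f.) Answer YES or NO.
In Q[x] the ideal (g) consists of all multiples of g, so f ∈ (g) iff g | f, i.e. iff the remainder of f on division by g is 0. Divide f by g (g is monic, so eliminate the leading term of the running remainder at each step):
  leading term -2·x^4: subtract (-2·x)·g(x) = -2·x^4 + 8·x^3 + 4·x^2 - 2·x, leaving -3·x^3 + 10·x^2 + 8·x - 5
  leading term -3·x^3: subtract (-3)·g(x) = -3·x^3 + 12·x^2 + 6·x - 3, leaving -2·x^2 + 2·x - 2
The remainder r(x) = -2·x^2 + 2·x - 2 ≠ 0 (and deg r < deg g), so g ∤ f, i.e. f ∉ (g).

Final answer: NO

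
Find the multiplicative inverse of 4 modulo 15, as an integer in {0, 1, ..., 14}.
4^(−1) ≡ 4 (mod 15)

Apply the extended Euclidean algorithm to (15, 4), tracking rows (r, s, t) with s·15 + t·4 = r. Each division r_prev = q·r_cur + r_new produces the new row as (previous row) − q·(current row):
  row A: (15, 1, 0)   [1·15 + 0·4 = 15]
  row B: (4, 0, 1)   [0·15 + 1·4 = 4]
  15 = 3·4 + 3   → row C = row A − 3·row B = (3, 1, −3)   [check: 1·15 − 3·4 = 3]
  4 = 1·3 + 1   → row D = row B − 1·row C = (1, −1, 4)   [check: −1·15 + 4·4 = 1]
  3 = 3·1 + 0   → remainder 0, stop. gcd = 1 (last nonzero row D).
The gcd is 1, so 4 is invertible mod 15. The last nonzero row gives −1·15 + 4·4 = 1, so t = 4. So 4^(−1) ≡ 4 (mod 15). Verify: 4 · 4 = 16 ≡ 1 (mod 15). ✓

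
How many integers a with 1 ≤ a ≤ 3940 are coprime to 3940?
The number of a ∈ {1, ..., 3940} with gcd(a, 3940) = 1 is by definition Euler's totient φ(3940). φ is multiplicative, with φ(p^e) = p^e − p^(e−1). Factorise 3940 = 2^2 · 5 · 197. Then
  φ(3940) = (2^2 − 2^1) · (5 − 1) · (197 − 1) = 2 · 4 · 196 = 1568.
So there are 1568 such integers.

Final answer: 1568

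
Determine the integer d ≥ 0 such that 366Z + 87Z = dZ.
(366, 87) = (3); d = 3

In the PID Z, (a, b) is generated by gcd(a, b). Compute gcd(366, 87) with the extended Euclidean algorithm, tracking rows (r, s, t) with s·366 + t·87 = r:
  row A: (366, 1, 0)   [1·366 + 0·87 = 366]
  row B: (87, 0, 1)   [0·366 + 1·87 = 87]
  366 = 4·87 + 18   → row C = row A − 4·row B = (18, 1, −4)   [check: 1·366 − 4·87 = 18]
  87 = 4·18 + 15   → row D = row B − 4·row C = (15, −4, 17)   [check: −4·366 + 17·87 = 15]
  18 = 1·15 + 3   → row E = row C − 1·row D = (3, 5, −21)   [check: 5·366 − 21·87 = 3]
  15 = 5·3 + 0   → remainder 0, stop. gcd = 3 (last nonzero row E).
So gcd(366, 87) = 3, with Bézout identity 5·366 − 21·87 = 3. Containment (⊇): the Bézout identity exhibits 3 as an element of (366, 87), giving (3) ⊆ (366, 87). Containment (⊆): since 3 | 366 and 3 | 87 (366 = 3·122, 87 = 3·29), every Z-linear combination of 366 and 87 is divisible by 3, so (366, 87) ⊆ (3). Therefore (366, 87) = (3), d = 3.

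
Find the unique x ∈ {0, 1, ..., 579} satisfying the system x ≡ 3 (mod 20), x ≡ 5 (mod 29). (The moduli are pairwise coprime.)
The moduli 20, 29 are pairwise coprime, so by the CRT there is a unique solution mod 20·29 = 580.
Solve by successive substitution. Start with x ≡ 3 (mod 20).
  Combine with x ≡ 5 (mod 29): write x = 3 + 20·t and require 3 + 20·t ≡ 5 (mod 29), i.e. 20·t ≡ 5 − 3 ≡ 2 (mod 29). Since 20^(−1) ≡ 16 (mod 29), t ≡ 16·2 ≡ 3 (mod 29). So x ≡ 3 + 20·3 = 63 (mod 580).
Unique solution in [0, 580): x = 63.

Final answer: x ≡ 63 (mod 580); the representative in [0, 580) is 63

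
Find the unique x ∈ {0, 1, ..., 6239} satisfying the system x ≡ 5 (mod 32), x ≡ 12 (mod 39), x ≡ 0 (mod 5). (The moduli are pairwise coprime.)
The moduli 32, 39, 5 are pairwise coprime, so by the CRT there is a unique solution mod 32·39·5 = 6240.
Solve by successive substitution. Start with x ≡ 5 (mod 32).
  Combine with x ≡ 12 (mod 39): write x = 5 + 32·t and require 5 + 32·t ≡ 12 (mod 39), i.e. 32·t ≡ 12 − 5 ≡ 7 (mod 39). Since 32^(−1) ≡ 11 (mod 39), t ≡ 11·7 ≡ 38 (mod 39). So x ≡ 5 + 32·38 = 1221 (mod 1248).
  Combine with x ≡ 0 (mod 5): write x = 1221 + 1248·t and require 1221 + 1248·t ≡ 0 (mod 5), i.e. 1248·t ≡ 0 − 1221 ≡ 4 (mod 5). Since 1248^(−1) ≡ 2 (mod 5) (1248 ≡ 3 (mod 5)), t ≡ 2·4 ≡ 3 (mod 5). So x ≡ 1221 + 1248·3 = 4965 (mod 6240).
Unique solution in [0, 6240): x = 4965.

Final answer: x ≡ 4965 (mod 6240); the representative in [0, 6240) is 4965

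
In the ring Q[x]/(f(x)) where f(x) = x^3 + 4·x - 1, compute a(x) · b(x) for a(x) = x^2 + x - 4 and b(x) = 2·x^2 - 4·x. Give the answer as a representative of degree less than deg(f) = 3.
a · b ≡ -20·x^2 + 26·x - 2 (mod f(x))

First multiply in Q[x] without reducing: a · b = 2·x^4 - 2·x^3 - 12·x^2 + 16·x. Now divide by f(x) = x^3 + 4·x - 1, eliminating the leading term at each step:
  leading term 2·x^4: subtract (2·x)·f(x) = 2·x^4 + 8·x^2 - 2·x, leaving -2·x^3 - 20·x^2 + 18·x
  leading term -2·x^3: subtract (-2)·f(x) = -2·x^3 - 8·x + 2, leaving -20·x^2 + 26·x - 2
The degree is now < 3, so this is the remainder. Hence a · b ≡ -20·x^2 + 26·x - 2 in Q[x]/(f).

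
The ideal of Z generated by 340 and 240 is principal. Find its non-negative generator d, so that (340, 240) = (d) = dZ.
In the PID Z, (a, b) is generated by gcd(a, b). Compute gcd(340, 240) with the extended Euclidean algorithm, tracking rows (r, s, t) with s·340 + t·240 = r:
  row A: (340, 1, 0)   [1·340 + 0·240 = 340]
  row B: (240, 0, 1)   [0·340 + 1·240 = 240]
  340 = 1·240 + 100   → row C = row A − 1·row B = (100, 1, −1)   [check: 1·340 − 1·240 = 100]
  240 = 2·100 + 40   → row D = row B − 2·row C = (40, −2, 3)   [check: −2·340 + 3·240 = 40]
  100 = 2·40 + 20   → row E = row C − 2·row D = (20, 5, −7)   [check: 5·340 − 7·240 = 20]
  40 = 2·20 + 0   → remainder 0, stop. gcd = 20 (last nonzero row E).
So gcd(340, 240) = 20, with Bézout identity 5·340 − 7·240 = 20. Containment (⊇): the Bézout identity exhibits 20 as an element of (340, 240), giving (20) ⊆ (340, 240). Containment (⊆): since 20 | 340 and 20 | 240 (340 = 20·17, 240 = 20·12), every Z-linear combination of 340 and 240 is divisible by 20, so (340, 240) ⊆ (20). Therefore (340, 240) = (20), d = 20.

Final answer: (340, 240) = (20); d = 20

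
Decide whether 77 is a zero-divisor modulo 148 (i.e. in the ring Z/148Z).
NO

gcd(77, 148) = 1, so 77 is a unit in Z/148Z (it has a multiplicative inverse). A unit cannot be a zero-divisor: if 77·b ≡ 0 then multiplying both sides by 77^(−1) gives b ≡ 0. So 77 is not a zero-divisor.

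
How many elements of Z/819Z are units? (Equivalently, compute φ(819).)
Z/819Z has φ(819) = 432 units

An element a ∈ Z/819Z is a unit iff gcd(a, 819) = 1, so the number of units is φ(819). φ is multiplicative, with φ(p^e) = p^e − p^(e−1). Factorise 819 = 3^2 · 7 · 13. Then
  φ(819) = (3^2 − 3^1) · (7 − 1) · (13 − 1) = 6 · 6 · 12 = 432.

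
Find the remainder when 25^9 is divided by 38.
1

Use repeated squaring. Binary(9) = 1001. Walk through the bits of the exponent 9 left-to-right: at each bit after the leading one, square the running value, then multiply by 25 if the bit is 1 (always reducing mod 38):
  bit 1 = 1 (leading): start with 25.
  bit 2 = 0: square 25^2 = 625 ≡ 17 (mod 38).
  bit 3 = 0: square 17^2 = 289 ≡ 23 (mod 38).
  bit 4 = 1: square 23^2 = 529 ≡ 35; bit is 1, so multiply 35·25 = 875 ≡ 1 (mod 38).
Final value: 25^9 ≡ 1 (mod 38).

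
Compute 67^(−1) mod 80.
Apply the extended Euclidean algorithm to (80, 67), tracking rows (r, s, t) with s·80 + t·67 = r. Each division r_prev = q·r_cur + r_new produces the new row as (previous row) − q·(current row):
  row A: (80, 1, 0)   [1·80 + 0·67 = 80]
  row B: (67, 0, 1)   [0·80 + 1·67 = 67]
  80 = 1·67 + 13   → row C = row A − 1·row B = (13, 1, −1)   [check: 1·80 − 1·67 = 13]
  67 = 5·13 + 2   → row D = row B − 5·row C = (2, −5, 6)   [check: −5·80 + 6·67 = 2]
  13 = 6·2 + 1   → row E = row C − 6·row D = (1, 31, −37)   [check: 31·80 − 37·67 = 1]
  2 = 2·1 + 0   → remainder 0, stop. gcd = 1 (last nonzero row E).
The gcd is 1, so 67 is invertible mod 80. The last nonzero row gives 31·80 − 37·67 = 1, so t = −37. So 67^(−1) ≡ −37 ≡ 43 (mod 80). Verify: 67 · 43 = 2881 ≡ 1 (mod 80). ✓

Final answer: 67^(−1) ≡ 43 (mod 80)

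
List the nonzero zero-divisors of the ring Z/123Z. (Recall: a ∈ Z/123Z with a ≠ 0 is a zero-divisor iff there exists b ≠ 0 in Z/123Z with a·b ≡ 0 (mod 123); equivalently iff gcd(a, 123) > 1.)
An element a ∈ Z/123Z (with a ≠ 0) is a zero-divisor iff gcd(a, 123) > 1 (because a is a unit precisely when gcd(a, n) = 1, and in Z/nZ every nonzero, non-unit element is a zero-divisor). Scan a = 1, ..., 122 and keep those with gcd(a, 123) > 1:
  gcd(3, 123) = 3, gcd(6, 123) = 3, gcd(9, 123) = 3, gcd(12, 123) = 3, gcd(15, 123) = 3, gcd(18, 123) = 3, gcd(21, 123) = 3, gcd(24, 123) = 3, gcd(27, 123) = 3, gcd(30, 123) = 3, gcd(33, 123) = 3, gcd(36, 123) = 3, gcd(39, 123) = 3, gcd(41, 123) = 41, gcd(42, 123) = 3, gcd(45, 123) = 3, gcd(48, 123) = 3, gcd(51, 123) = 3, gcd(54, 123) = 3, gcd(57, 123) = 3, gcd(60, 123) = 3, gcd(63, 123) = 3, gcd(66, 123) = 3, gcd(69, 123) = 3, gcd(72, 123) = 3, gcd(75, 123) = 3, gcd(78, 123) = 3, gcd(81, 123) = 3, gcd(82, 123) = 41, gcd(84, 123) = 3, gcd(87, 123) = 3, gcd(90, 123) = 3, gcd(93, 123) = 3, gcd(96, 123) = 3, gcd(99, 123) = 3, gcd(102, 123) = 3, gcd(105, 123) = 3, gcd(108, 123) = 3, gcd(111, 123) = 3, gcd(114, 123) = 3, gcd(117, 123) = 3, gcd(120, 123) = 3.
All other a ∈ {1, ..., 122} have gcd(a, 123) = 1 and are units. So the nonzero zero-divisors are exactly the 42 values of a appearing in this scan.

Final answer: nonzero zero-divisors of Z/123Z = {3, 6, 9, 12, 15, 18, 21, 24, 27, 30, 33, 36, 39, 41, 42, 45, 48, 51, 54, 57, 60, 63, 66, 69, 72, 75, 78, 81, 82, 84, 87, 90, 93, 96, 99, 102, 105, 108, 111, 114, 117, 120}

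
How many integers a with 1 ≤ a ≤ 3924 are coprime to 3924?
1296

The number of a ∈ {1, ..., 3924} with gcd(a, 3924) = 1 is by definition Euler's totient φ(3924). φ is multiplicative, with φ(p^e) = p^e − p^(e−1). Factorise 3924 = 2^2 · 3^2 · 109. Then
  φ(3924) = (2^2 − 2^1) · (3^2 − 3^1) · (109 − 1) = 2 · 6 · 108 = 1296.
So there are 1296 such integers.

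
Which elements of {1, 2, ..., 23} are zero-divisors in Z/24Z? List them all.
nonzero zero-divisors of Z/24Z = {2, 3, 4, 6, 8, 9, 10, 12, 14, 15, 16, 18, 20, 21, 22}

An element a ∈ Z/24Z (with a ≠ 0) is a zero-divisor iff gcd(a, 24) > 1 (because a is a unit precisely when gcd(a, n) = 1, and in Z/nZ every nonzero, non-unit element is a zero-divisor). Scan a = 1, ..., 23 and keep those with gcd(a, 24) > 1:
  gcd(2, 24) = 2, gcd(3, 24) = 3, gcd(4, 24) = 4, gcd(6, 24) = 6, gcd(8, 24) = 8, gcd(9, 24) = 3, gcd(10, 24) = 2, gcd(12, 24) = 12, gcd(14, 24) = 2, gcd(15, 24) = 3, gcd(16, 24) = 8, gcd(18, 24) = 6, gcd(20, 24) = 4, gcd(21, 24) = 3, gcd(22, 24) = 2.
All other a ∈ {1, ..., 23} have gcd(a, 24) = 1 and are units. So the nonzero zero-divisors are exactly the 15 values of a appearing in this scan.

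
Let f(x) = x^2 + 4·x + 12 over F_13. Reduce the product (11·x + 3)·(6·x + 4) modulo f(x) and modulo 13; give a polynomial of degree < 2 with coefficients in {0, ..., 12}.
a · b ≡ 6·x (mod f(x))

Multiply as integer polynomials: a · b = 66·x^2 + 62·x + 12. Reducing coefficients mod 13: a · b ≡ x^2 + 10·x + 12. Now divide by f(x) = x^2 + 4·x + 12 in F_13[x], eliminating the leading term at each step:
  leading term x^2: subtract (1)·f(x) = x^2 + 4·x + 12, leaving 6·x (coefficients mod 13)
The degree is now < 2, so this is the remainder. Hence a · b ≡ 6·x in F_13[x]/(f).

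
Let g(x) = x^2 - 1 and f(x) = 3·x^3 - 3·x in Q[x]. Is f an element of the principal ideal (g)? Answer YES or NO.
YES

In Q[x] the ideal (g) consists of all multiples of g, so f ∈ (g) iff g | f, i.e. iff the remainder of f on division by g is 0. Divide f by g (g is monic, so eliminate the leading term of the running remainder at each step):
  leading term 3·x^3: subtract (3·x)·g(x) = 3·x^3 - 3·x, leaving 0
The remainder is 0, so f(x) = g(x) · h(x) with h(x) = 3·x. Hence g | f, i.e. f ∈ (g).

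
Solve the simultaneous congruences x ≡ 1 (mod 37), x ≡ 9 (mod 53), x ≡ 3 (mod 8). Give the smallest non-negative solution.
The moduli 37, 53, 8 are pairwise coprime, so by the CRT there is a unique solution mod 37·53·8 = 15688.
Solve by successive substitution. Start with x ≡ 1 (mod 37).
  Combine with x ≡ 9 (mod 53): write x = 1 + 37·t and require 1 + 37·t ≡ 9 (mod 53), i.e. 37·t ≡ 9 − 1 ≡ 8 (mod 53). Since 37^(−1) ≡ 43 (mod 53), t ≡ 43·8 ≡ 26 (mod 53). So x ≡ 1 + 37·26 = 963 (mod 1961).
  Combine with x ≡ 3 (mod 8): write x = 963 + 1961·t and require 963 + 1961·t ≡ 3 (mod 8), i.e. 1961·t ≡ 3 − 963 ≡ 0 (mod 8). Since 1961^(−1) ≡ 1 (mod 8) (1961 ≡ 1 (mod 8)), t ≡ 1·0 ≡ 0 (mod 8). So x ≡ 963 + 1961·0 = 963 (mod 15688).
Unique solution in [0, 15688): x = 963.

Final answer: x ≡ 963 (mod 15688); the representative in [0, 15688) is 963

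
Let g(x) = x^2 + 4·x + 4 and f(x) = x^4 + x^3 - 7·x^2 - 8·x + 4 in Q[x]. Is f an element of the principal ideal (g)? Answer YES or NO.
YES

In Q[x] the ideal (g) consists of all multiples of g, so f ∈ (g) iff g | f, i.e. iff the remainder of f on division by g is 0. Divide f by g (g is monic, so eliminate the leading term of the running remainder at each step):
  leading term x^4: subtract (x^2)·g(x) = x^4 + 4·x^3 + 4·x^2, leaving -3·x^3 - 11·x^2 - 8·x + 4
  leading term -3·x^3: subtract (-3·x)·g(x) = -3·x^3 - 12·x^2 - 12·x, leaving x^2 + 4·x + 4
  leading term x^2: subtract (1)·g(x) = x^2 + 4·x + 4, leaving 0
The remainder is 0, so f(x) = g(x) · h(x) with h(x) = x^2 - 3·x + 1. Hence g | f, i.e. f ∈ (g).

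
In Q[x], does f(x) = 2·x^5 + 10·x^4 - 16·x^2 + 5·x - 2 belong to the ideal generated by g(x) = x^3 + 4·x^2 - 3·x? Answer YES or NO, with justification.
In Q[x] the ideal (g) consists of all multiples of g, so f ∈ (g) iff g | f, i.e. iff the remainder of f on division by g is 0. Divide f by g (g is monic, so eliminate the leading term of the running remainder at each step):
  leading term 2·x^5: subtract (2·x^2)·g(x) = 2·x^5 + 8·x^4 - 6·x^3, leaving 2·x^4 + 6·x^3 - 16·x^2 + 5·x - 2
  leading term 2·x^4: subtract (2·x)·g(x) = 2·x^4 + 8·x^3 - 6·x^2, leaving -2·x^3 - 10·x^2 + 5·x - 2
  leading term -2·x^3: subtract (-2)·g(x) = -2·x^3 - 8·x^2 + 6·x, leaving -2·x^2 - x - 2
The remainder r(x) = -2·x^2 - x - 2 ≠ 0 (and deg r < deg g), so g ∤ f, i.e. f ∉ (g).

Final answer: NO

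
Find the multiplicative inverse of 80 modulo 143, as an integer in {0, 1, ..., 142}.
Apply the extended Euclidean algorithm to (143, 80), tracking rows (r, s, t) with s·143 + t·80 = r. Each division r_prev = q·r_cur + r_new produces the new row as (previous row) − q·(current row):
  row A: (143, 1, 0)   [1·143 + 0·80 = 143]
  row B: (80, 0, 1)   [0·143 + 1·80 = 80]
  143 = 1·80 + 63   → row C = row A − 1·row B = (63, 1, −1)   [check: 1·143 − 1·80 = 63]
  80 = 1·63 + 17   → row D = row B − 1·row C = (17, −1, 2)   [check: −1·143 + 2·80 = 17]
  63 = 3·17 + 12   → row E = row C − 3·row D = (12, 4, −7)   [check: 4·143 − 7·80 = 12]
  17 = 1·12 + 5   → row F = row D − 1·row E = (5, −5, 9)   [check: −5·143 + 9·80 = 5]
  12 = 2·5 + 2   → row G = row E − 2·row F = (2, 14, −25)   [check: 14·143 − 25·80 = 2]
  5 = 2·2 + 1   → row H = row F − 2·row G = (1, −33, 59)   [check: −33·143 + 59·80 = 1]
  2 = 2·1 + 0   → remainder 0, stop. gcd = 1 (last nonzero row H).
The gcd is 1, so 80 is invertible mod 143. The last nonzero row gives −33·143 + 59·80 = 1, so t = 59. So 80^(−1) ≡ 59 (mod 143). Verify: 80 · 59 = 4720 ≡ 1 (mod 143). ✓

Final answer: 80^(−1) ≡ 59 (mod 143)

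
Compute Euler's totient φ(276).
φ(276) = 88

φ is multiplicative, with φ(p^e) = p^e − p^(e−1). Factorise 276 = 2^2 · 3 · 23. Then
  φ(276) = (2^2 − 2^1) · (3 − 1) · (23 − 1) = 2 · 2 · 22 = 88.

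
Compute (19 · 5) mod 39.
Both factors are already reduced mod 39. 19 · 5 = 95. Dividing by 39: 95 = 2·39 + 17. So (19 · 5) mod 39 = 17.

Final answer: 17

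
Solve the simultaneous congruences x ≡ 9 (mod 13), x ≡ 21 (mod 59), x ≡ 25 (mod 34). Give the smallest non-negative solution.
x ≡ 21615 (mod 26078); the representative in [0, 26078) is 21615

The moduli 13, 59, 34 are pairwise coprime, so by the CRT there is a unique solution mod 13·59·34 = 26078.
Solve by successive substitution. Start with x ≡ 9 (mod 13).
  Combine with x ≡ 21 (mod 59): write x = 9 + 13·t and require 9 + 13·t ≡ 21 (mod 59), i.e. 13·t ≡ 21 − 9 ≡ 12 (mod 59). Since 13^(−1) ≡ 50 (mod 59), t ≡ 50·12 ≡ 10 (mod 59). So x ≡ 9 + 13·10 = 139 (mod 767).
  Combine with x ≡ 25 (mod 34): write x = 139 + 767·t and require 139 + 767·t ≡ 25 (mod 34), i.e. 767·t ≡ 25 − 139 ≡ 22 (mod 34). Since 767^(−1) ≡ 9 (mod 34) (767 ≡ 19 (mod 34)), t ≡ 9·22 ≡ 28 (mod 34). So x ≡ 139 + 767·28 = 21615 (mod 26078).
Unique solution in [0, 26078): x = 21615.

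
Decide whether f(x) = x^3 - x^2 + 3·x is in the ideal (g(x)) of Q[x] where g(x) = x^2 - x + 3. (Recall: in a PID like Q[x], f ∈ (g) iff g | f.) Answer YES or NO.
In Q[x] the ideal (g) consists of all multiples of g, so f ∈ (g) iff g | f, i.e. iff the remainder of f on division by g is 0. Divide f by g (g is monic, so eliminate the leading term of the running remainder at each step):
  leading term x^3: subtract (x)·g(x) = x^3 - x^2 + 3·x, leaving 0
The remainder is 0, so f(x) = g(x) · h(x) with h(x) = x. Hence g | f, i.e. f ∈ (g).

Final answer: YES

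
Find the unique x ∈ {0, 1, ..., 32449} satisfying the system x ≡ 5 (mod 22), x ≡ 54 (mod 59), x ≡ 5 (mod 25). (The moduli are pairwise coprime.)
x ≡ 8255 (mod 32450); the representative in [0, 32450) is 8255

The moduli 22, 59, 25 are pairwise coprime, so by the CRT there is a unique solution mod 22·59·25 = 32450.
Solve by successive substitution. Start with x ≡ 5 (mod 22).
  Combine with x ≡ 54 (mod 59): write x = 5 + 22·t and require 5 + 22·t ≡ 54 (mod 59), i.e. 22·t ≡ 54 − 5 ≡ 49 (mod 59). Since 22^(−1) ≡ 51 (mod 59), t ≡ 51·49 ≡ 21 (mod 59). So x ≡ 5 + 22·21 = 467 (mod 1298).
  Combine with x ≡ 5 (mod 25): write x = 467 + 1298·t and require 467 + 1298·t ≡ 5 (mod 25), i.e. 1298·t ≡ 5 − 467 ≡ 13 (mod 25). Since 1298^(−1) ≡ 12 (mod 25) (1298 ≡ 23 (mod 25)), t ≡ 12·13 ≡ 6 (mod 25). So x ≡ 467 + 1298·6 = 8255 (mod 32450).
Unique solution in [0, 32450): x = 8255.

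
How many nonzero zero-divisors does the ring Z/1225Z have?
In Z/1225Z each nonzero element is either a unit (gcd with 1225 is 1) or a zero-divisor (gcd > 1). The number of units is φ(1225): factorise 1225 = 5^2 · 7^2, so φ(1225) = (5^2 − 5^1) · (7^2 − 7^1) = 20 · 42 = 840. The nonzero elements number 1225 − 1 = 1224. Hence the nonzero zero-divisors number 1224 − 840 = 384.

Final answer: Z/1225Z has 384 nonzero zero-divisors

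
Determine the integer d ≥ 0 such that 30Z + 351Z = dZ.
In the PID Z, (a, b) is generated by gcd(a, b). Compute gcd(351, 30) with the extended Euclidean algorithm, tracking rows (r, s, t) with s·351 + t·30 = r:
  row A: (351, 1, 0)   [1·351 + 0·30 = 351]
  row B: (30, 0, 1)   [0·351 + 1·30 = 30]
  351 = 11·30 + 21   → row C = row A − 11·row B = (21, 1, −11)   [check: 1·351 − 11·30 = 21]
  30 = 1·21 + 9   → row D = row B − 1·row C = (9, −1, 12)   [check: −1·351 + 12·30 = 9]
  21 = 2·9 + 3   → row E = row C − 2·row D = (3, 3, −35)   [check: 3·351 − 35·30 = 3]
  9 = 3·3 + 0   → remainder 0, stop. gcd = 3 (last nonzero row E).
So gcd(30, 351) = 3, with Bézout identity 3·351 − 35·30 = 3. Containment (⊇): the Bézout identity exhibits 3 as an element of (30, 351), giving (3) ⊆ (30, 351). Containment (⊆): since 3 | 30 and 3 | 351 (30 = 3·10, 351 = 3·117), every Z-linear combination of 30 and 351 is divisible by 3, so (30, 351) ⊆ (3). Therefore (30, 351) = (3), d = 3.

Final answer: (30, 351) = (3); d = 3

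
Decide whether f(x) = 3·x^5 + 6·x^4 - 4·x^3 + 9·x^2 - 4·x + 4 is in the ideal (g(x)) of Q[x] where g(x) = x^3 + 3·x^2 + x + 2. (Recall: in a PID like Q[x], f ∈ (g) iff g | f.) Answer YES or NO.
YES

In Q[x] the ideal (g) consists of all multiples of g, so f ∈ (g) iff g | f, i.e. iff the remainder of f on division by g is 0. Divide f by g (g is monic, so eliminate the leading term of the running remainder at each step):
  leading term 3·x^5: subtract (3·x^2)·g(x) = 3·x^5 + 9·x^4 + 3·x^3 + 6·x^2, leaving -3·x^4 - 7·x^3 + 3·x^2 - 4·x + 4
  leading term -3·x^4: subtract (-3·x)·g(x) = -3·x^4 - 9·x^3 - 3·x^2 - 6·x, leaving 2·x^3 + 6·x^2 + 2·x + 4
  leading term 2·x^3: subtract (2)·g(x) = 2·x^3 + 6·x^2 + 2·x + 4, leaving 0
The remainder is 0, so f(x) = g(x) · h(x) with h(x) = 3·x^2 - 3·x + 2. Hence g | f, i.e. f ∈ (g).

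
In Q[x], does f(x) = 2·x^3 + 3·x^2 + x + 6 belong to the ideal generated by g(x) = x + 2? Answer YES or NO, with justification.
In Q[x] the ideal (g) consists of all multiples of g, so f ∈ (g) iff g | f, i.e. iff the remainder of f on division by g is 0. Divide f by g (g is monic, so eliminate the leading term of the running remainder at each step):
  leading term 2·x^3: subtract (2·x^2)·g(x) = 2·x^3 + 4·x^2, leaving -x^2 + x + 6
  leading term -x^2: subtract (-x)·g(x) = -x^2 - 2·x, leaving 3·x + 6
  leading term 3·x: subtract (3)·g(x) = 3·x + 6, leaving 0
The remainder is 0, so f(x) = g(x) · h(x) with h(x) = 2·x^2 - x + 3. Hence g | f, i.e. f ∈ (g).

Final answer: YES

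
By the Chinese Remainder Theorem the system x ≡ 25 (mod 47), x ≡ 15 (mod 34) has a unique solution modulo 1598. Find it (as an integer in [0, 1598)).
x ≡ 1341 (mod 1598); the representative in [0, 1598) is 1341

The moduli 47, 34 are pairwise coprime, so by the CRT there is a unique solution mod 47·34 = 1598.
Solve by successive substitution. Start with x ≡ 25 (mod 47).
  Combine with x ≡ 15 (mod 34): write x = 25 + 47·t and require 25 + 47·t ≡ 15 (mod 34), i.e. 47·t ≡ 15 − 25 ≡ 24 (mod 34). Since 47^(−1) ≡ 21 (mod 34) (47 ≡ 13 (mod 34)), t ≡ 21·24 ≡ 28 (mod 34). So x ≡ 25 + 47·28 = 1341 (mod 1598).
Unique solution in [0, 1598): x = 1341.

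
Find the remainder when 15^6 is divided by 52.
25

Use repeated squaring. Binary(6) = 110. Walk through the bits of the exponent 6 left-to-right: at each bit after the leading one, square the running value, then multiply by 15 if the bit is 1 (always reducing mod 52):
  bit 1 = 1 (leading): start with 15.
  bit 2 = 1: square 15^2 = 225 ≡ 17; bit is 1, so multiply 17·15 = 255 ≡ 47 (mod 52).
  bit 3 = 0: square 47^2 = 2209 ≡ 25 (mod 52).
Final value: 15^6 ≡ 25 (mod 52).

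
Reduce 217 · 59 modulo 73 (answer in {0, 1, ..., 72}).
28

Reduce the factors first: 217 ≡ 71 (mod 73), so 217 · 59 ≡ 71 · 59 (mod 73). 71 · 59 = 4189. Dividing by 73: 4189 = 57·73 + 28. So (217 · 59) mod 73 = 28.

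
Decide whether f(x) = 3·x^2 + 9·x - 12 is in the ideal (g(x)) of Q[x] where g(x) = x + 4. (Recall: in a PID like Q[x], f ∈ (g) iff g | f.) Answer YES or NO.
YES

In Q[x] the ideal (g) consists of all multiples of g, so f ∈ (g) iff g | f, i.e. iff the remainder of f on division by g is 0. Divide f by g (g is monic, so eliminate the leading term of the running remainder at each step):
  leading term 3·x^2: subtract (3·x)·g(x) = 3·x^2 + 12·x, leaving -3·x - 12
  leading term -3·x: subtract (-3)·g(x) = -3·x - 12, leaving 0
The remainder is 0, so f(x) = g(x) · h(x) with h(x) = 3·x - 3. Hence g | f, i.e. f ∈ (g).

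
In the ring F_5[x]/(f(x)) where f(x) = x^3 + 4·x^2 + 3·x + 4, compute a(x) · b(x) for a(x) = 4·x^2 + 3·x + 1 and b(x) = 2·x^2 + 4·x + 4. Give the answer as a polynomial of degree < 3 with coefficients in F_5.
a · b ≡ x^2 + 4·x + 4 (mod f(x))

Multiply as integer polynomials: a · b = 8·x^4 + 22·x^3 + 30·x^2 + 16·x + 4. Reducing coefficients mod 5: a · b ≡ 3·x^4 + 2·x^3 + x + 4. Now divide by f(x) = x^3 + 4·x^2 + 3·x + 4 in F_5[x], eliminating the leading term at each step:
  leading term 3·x^4: subtract (3·x)·f(x) = 3·x^4 + 2·x^3 + 4·x^2 + 2·x, leaving x^2 + 4·x + 4 (coefficients mod 5)
The degree is now < 3, so this is the remainder. Hence a · b ≡ x^2 + 4·x + 4 in F_5[x]/(f).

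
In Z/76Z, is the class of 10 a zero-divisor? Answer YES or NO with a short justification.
gcd(10, 76) = 2 > 1, so 10 is not a unit in Z/76Z. In Z/nZ every nonzero non-unit is a zero-divisor: explicitly, take b = 76/gcd = 38 ≠ 0 (mod 76); then 10·38 = 380 = 5·76, i.e. 10·38 ≡ 0 (mod 76). So 10 is a zero-divisor.

Final answer: YES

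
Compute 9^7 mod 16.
Use repeated squaring. Binary(7) = 111. Walk through the bits of the exponent 7 left-to-right: at each bit after the leading one, square the running value, then multiply by 9 if the bit is 1 (always reducing mod 16):
  bit 1 = 1 (leading): start with 9.
  bit 2 = 1: square 9^2 = 81 ≡ 1; bit is 1, so multiply 1·9 = 9 (mod 16).
  bit 3 = 1: square 9^2 = 81 ≡ 1; bit is 1, so multiply 1·9 = 9 (mod 16).
Final value: 9^7 ≡ 9 (mod 16).

Final answer: 9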